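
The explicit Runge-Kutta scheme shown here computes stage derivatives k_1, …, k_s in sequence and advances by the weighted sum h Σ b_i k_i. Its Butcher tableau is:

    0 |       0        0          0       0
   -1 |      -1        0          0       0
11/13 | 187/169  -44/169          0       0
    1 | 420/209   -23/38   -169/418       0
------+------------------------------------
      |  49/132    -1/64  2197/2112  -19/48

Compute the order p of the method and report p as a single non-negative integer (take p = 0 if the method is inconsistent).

4

b = (49/132, -1/64, 2197/2112, -19/48)
c = (0, -1, 11/13, 1)
Ac = (0, 0, 44/169, 5/19)
Σ b_i: 49/132·1 + (-1/64)·1 + 2197/2112·1 + (-19/48)·1 = 1 ✓
b·c: (-1/64)·(-1) + 2197/2112·11/13 + (-19/48)·1 = 1/2 ✓
b·c²: (-1/64)·1 + 2197/2112·121/169 + (-19/48)·1 = 1/3 ✓
b·Ac: 2197/2112·44/169 + (-19/48)·5/19 = 1/6 ✓
b·c³: (-1/64)·(-1) + 2197/2112·1331/2197 + (-19/48)·1 = 1/4 ✓
b·(c∘Ac): 2197/2112·484/2197 + (-19/48)·5/19 = 1/8 ✓
b·Ac²: 2197/2112·(-44/169) + (-19/48)·(-17/19) = 1/12 ✓
b·A²c: (-19/48)·(-2/19) = 1/24 ✓; 4 stages ⇒ order 4.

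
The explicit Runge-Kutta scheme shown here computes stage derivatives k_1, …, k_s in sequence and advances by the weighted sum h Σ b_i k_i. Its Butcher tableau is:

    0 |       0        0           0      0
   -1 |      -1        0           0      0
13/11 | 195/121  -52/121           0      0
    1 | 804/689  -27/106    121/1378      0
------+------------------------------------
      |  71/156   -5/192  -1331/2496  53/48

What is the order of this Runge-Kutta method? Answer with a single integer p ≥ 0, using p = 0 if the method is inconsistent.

4

b = (71/156, -5/192, -1331/2496, 53/48)
c = (0, -1, 13/11, 1)
Ac = (0, 0, 52/121, 19/53)
Σ b_i: 71/156·1 + (-5/192)·1 + (-1331/2496)·1 + 53/48·1 = 1 ✓
b·c: (-5/192)·(-1) + (-1331/2496)·13/11 + 53/48·1 = 1/2 ✓
b·c²: (-5/192)·1 + (-1331/2496)·169/121 + 53/48·1 = 1/3 ✓
b·Ac: (-1331/2496)·52/121 + 53/48·19/53 = 1/6 ✓
b·c³: (-5/192)·(-1) + (-1331/2496)·2197/1331 + 53/48·1 = 1/4 ✓
b·(c∘Ac): (-1331/2496)·676/1331 + 53/48·19/53 = 1/8 ✓
b·Ac²: (-1331/2496)·(-52/121) + 53/48·(-7/53) = 1/12 ✓
b·A²c: 53/48·2/53 = 1/24 ✓; 4 stages ⇒ order 4.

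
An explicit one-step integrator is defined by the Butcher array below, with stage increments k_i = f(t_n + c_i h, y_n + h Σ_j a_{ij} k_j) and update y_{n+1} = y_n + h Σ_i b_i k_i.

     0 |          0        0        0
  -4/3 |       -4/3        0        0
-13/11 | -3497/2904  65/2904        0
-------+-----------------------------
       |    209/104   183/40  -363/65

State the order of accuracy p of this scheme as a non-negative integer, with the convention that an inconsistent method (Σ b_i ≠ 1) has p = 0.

3

b = (209/104, 183/40, -363/65)
c = (0, -4/3, -13/11)
Ac = (0, 0, -65/2178)
Σ b_i: 209/104·1 + 183/40·1 + (-363/65)·1 = 1 ✓
b·c: 183/40·(-4/3) + (-363/65)·(-13/11) = 1/2 ✓
b·c²: 183/40·16/9 + (-363/65)·169/121 = 1/3 ✓
b·Ac: (-363/65)·(-65/2178) = 1/6 ✓; 3 stages ⇒ order 3.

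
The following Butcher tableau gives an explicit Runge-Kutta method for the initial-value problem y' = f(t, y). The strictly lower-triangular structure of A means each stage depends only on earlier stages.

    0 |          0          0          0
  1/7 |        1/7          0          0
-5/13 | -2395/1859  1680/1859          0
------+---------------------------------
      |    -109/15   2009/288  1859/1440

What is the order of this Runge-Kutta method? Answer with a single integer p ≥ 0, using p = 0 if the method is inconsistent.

b = (-109/15, 2009/288, 1859/1440)
c = (0, 1/7, -5/13)
Ac = (0, 0, 240/1859)
Σ b_i: (-109/15)·1 + 2009/288·1 + 1859/1440·1 = 1 ✓
b·c: 2009/288·1/7 + 1859/1440·(-5/13) = 1/2 ✓
b·c²: 2009/288·1/49 + 1859/1440·25/169 = 1/3 ✓
b·Ac: 1859/1440·240/1859 = 1/6 ✓; 3 stages ⇒ order 3.

3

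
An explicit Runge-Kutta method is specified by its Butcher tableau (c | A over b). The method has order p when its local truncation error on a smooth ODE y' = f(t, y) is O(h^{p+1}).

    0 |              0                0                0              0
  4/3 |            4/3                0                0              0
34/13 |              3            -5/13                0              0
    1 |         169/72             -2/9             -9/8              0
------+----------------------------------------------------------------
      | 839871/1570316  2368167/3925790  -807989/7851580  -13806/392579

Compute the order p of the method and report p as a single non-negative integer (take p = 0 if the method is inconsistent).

b = (839871/1570316, 2368167/3925790, -807989/7851580, -13806/392579)
c = (0, 4/3, 34/13, 1)
Ac = (0, 0, -20/39, -4547/1404)
Σ b_i: 839871/1570316·1 + 2368167/3925790·1 + (-807989/7851580)·1 + (-13806/392579)·1 = 1 ✓
b·c: 2368167/3925790·4/3 + (-807989/7851580)·34/13 + (-13806/392579)·1 = 1/2 ✓
b·c²: 2368167/3925790·16/9 + (-807989/7851580)·1156/169 + (-13806/392579)·1 = 1/3 ✓
b·Ac: (-807989/7851580)·(-20/39) + (-13806/392579)·(-4547/1404) = 1/6 ✓
b·c³: 2368167/3925790·64/27 + (-807989/7851580)·39304/2197 + (-13806/392579)·1 = -20498728/45931743 ≠ 1/4 ⇒ order 3.
b·(c∘Ac): (-807989/7851580)·(-680/507) + (-13806/392579)·(-4547/1404) = 593381/2355474 ≠ 1/8
b·Ac²: (-807989/7851580)·(-80/117) + (-13806/392579)·(-221497/27378) = 16300279/45931743 ≠ 1/12
b·A²c: (-13806/392579)·15/26 = -7965/392579 ≠ 1/24

3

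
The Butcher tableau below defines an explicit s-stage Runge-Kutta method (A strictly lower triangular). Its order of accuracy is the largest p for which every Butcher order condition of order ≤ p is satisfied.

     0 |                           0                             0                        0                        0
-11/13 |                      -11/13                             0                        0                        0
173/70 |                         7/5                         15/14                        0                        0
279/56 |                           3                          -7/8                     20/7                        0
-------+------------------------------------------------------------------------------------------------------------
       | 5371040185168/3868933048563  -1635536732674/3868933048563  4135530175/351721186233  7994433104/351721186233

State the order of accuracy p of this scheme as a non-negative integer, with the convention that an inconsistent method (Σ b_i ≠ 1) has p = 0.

3

b = (5371040185168/3868933048563, -1635536732674/3868933048563, 4135530175/351721186233, 7994433104/351721186233)
c = (0, -11/13, 173/70, 279/56)
Ac = (0, 0, -165/182, 39757/5096)
Σ b_i: 5371040185168/3868933048563·1 + (-1635536732674/3868933048563)·1 + 4135530175/351721186233·1 + 7994433104/351721186233·1 = 1 ✓
b·c: (-1635536732674/3868933048563)·(-11/13) + 4135530175/351721186233·173/70 + 7994433104/351721186233·279/56 = 1/2 ✓
b·c²: (-1635536732674/3868933048563)·121/169 + 4135530175/351721186233·29929/4900 + 7994433104/351721186233·77841/3136 = 1/3 ✓
b·Ac: 4135530175/351721186233·(-165/182) + 7994433104/351721186233·39757/5096 = 1/6 ✓
b·c³: (-1635536732674/3868933048563)·(-1331/2197) + 4135530175/351721186233·5177717/343000 + 7994433104/351721186233·21717639/175616 = 5538334128189189/1707020157184160 ≠ 1/4 ⇒ order 3.
b·(c∘Ac): 4135530175/351721186233·(-5709/2548) + 7994433104/351721186233·11092203/285376 = 18289027164403/21337751964802 ≠ 1/8
b·Ac²: 4135530175/351721186233·1815/2366 + 7994433104/351721186233·39011403/2318680 = 41762155821423/106688759824010 ≠ 1/12
b·A²c: 7994433104/351721186233·(-1650/637) = -89733432800/1524125140343 ≠ 1/24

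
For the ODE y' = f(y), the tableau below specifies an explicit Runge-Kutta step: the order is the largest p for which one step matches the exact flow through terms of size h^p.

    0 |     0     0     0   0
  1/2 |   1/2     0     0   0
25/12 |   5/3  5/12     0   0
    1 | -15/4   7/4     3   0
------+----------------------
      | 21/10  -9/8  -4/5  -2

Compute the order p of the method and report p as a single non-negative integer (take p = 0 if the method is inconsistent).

b = (21/10, -9/8, -4/5, -2)
c = (0, 1/2, 25/12, 1)
Ac = (0, 0, 5/24, 57/8)
Σ b_i: 21/10·1 + (-9/8)·1 + (-4/5)·1 + (-2)·1 = -73/40 ≠ 1 ⇒ order 0.

0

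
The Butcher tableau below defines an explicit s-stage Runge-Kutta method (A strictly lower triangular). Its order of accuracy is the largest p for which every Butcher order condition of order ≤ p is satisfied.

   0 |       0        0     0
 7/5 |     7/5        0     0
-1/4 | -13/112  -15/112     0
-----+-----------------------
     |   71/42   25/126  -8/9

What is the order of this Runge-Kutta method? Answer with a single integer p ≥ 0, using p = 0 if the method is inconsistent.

3

b = (71/42, 25/126, -8/9)
c = (0, 7/5, -1/4)
Ac = (0, 0, -3/16)
Σ b_i: 71/42·1 + 25/126·1 + (-8/9)·1 = 1 ✓
b·c: 25/126·7/5 + (-8/9)·(-1/4) = 1/2 ✓
b·c²: 25/126·49/25 + (-8/9)·1/16 = 1/3 ✓
b·Ac: (-8/9)·(-3/16) = 1/6 ✓; 3 stages ⇒ order 3.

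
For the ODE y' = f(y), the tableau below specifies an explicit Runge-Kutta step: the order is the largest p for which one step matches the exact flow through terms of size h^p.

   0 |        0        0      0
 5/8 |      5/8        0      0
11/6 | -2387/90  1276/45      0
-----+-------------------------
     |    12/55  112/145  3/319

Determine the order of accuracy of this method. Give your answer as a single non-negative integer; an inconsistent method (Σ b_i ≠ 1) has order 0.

b = (12/55, 112/145, 3/319)
c = (0, 5/8, 11/6)
Ac = (0, 0, 319/18)
Σ b_i: 12/55·1 + 112/145·1 + 3/319·1 = 1 ✓
b·c: 112/145·5/8 + 3/319·11/6 = 1/2 ✓
b·c²: 112/145·25/64 + 3/319·121/36 = 1/3 ✓
b·Ac: 3/319·319/18 = 1/6 ✓; 3 stages ⇒ order 3.

3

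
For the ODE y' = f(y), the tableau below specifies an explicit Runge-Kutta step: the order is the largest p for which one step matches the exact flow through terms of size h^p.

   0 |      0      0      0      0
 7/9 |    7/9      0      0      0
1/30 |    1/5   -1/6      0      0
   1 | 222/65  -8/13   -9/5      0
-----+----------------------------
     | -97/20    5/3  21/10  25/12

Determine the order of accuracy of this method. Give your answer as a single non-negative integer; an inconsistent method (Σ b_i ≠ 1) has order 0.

1

b = (-97/20, 5/3, 21/10, 25/12)
c = (0, 7/9, 1/30, 1)
Ac = (0, 0, -7/54, -3151/5850)
Σ b_i: (-97/20)·1 + 5/3·1 + 21/10·1 + 25/12·1 = 1 ✓
b·c: 5/3·7/9 + 21/10·1/30 + 25/12·1 = 4657/1350 ≠ 1/2 ⇒ order 1.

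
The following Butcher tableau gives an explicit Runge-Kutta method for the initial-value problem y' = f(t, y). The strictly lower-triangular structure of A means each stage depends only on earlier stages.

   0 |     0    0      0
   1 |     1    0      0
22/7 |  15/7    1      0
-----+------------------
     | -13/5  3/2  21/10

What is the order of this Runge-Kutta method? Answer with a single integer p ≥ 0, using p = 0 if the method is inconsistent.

b = (-13/5, 3/2, 21/10)
c = (0, 1, 22/7)
Ac = (0, 0, 1)
Σ b_i: (-13/5)·1 + 3/2·1 + 21/10·1 = 1 ✓
b·c: 3/2·1 + 21/10·22/7 = 81/10 ≠ 1/2 ⇒ order 1.

1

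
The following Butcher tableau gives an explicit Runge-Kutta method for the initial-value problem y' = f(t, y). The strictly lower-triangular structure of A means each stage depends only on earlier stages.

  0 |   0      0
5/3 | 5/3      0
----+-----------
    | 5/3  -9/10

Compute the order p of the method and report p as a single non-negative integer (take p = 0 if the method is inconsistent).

0

b = (5/3, -9/10)
c = (0, 5/3)
Σ b_i: 5/3·1 + (-9/10)·1 = 23/30 ≠ 1 ⇒ order 0.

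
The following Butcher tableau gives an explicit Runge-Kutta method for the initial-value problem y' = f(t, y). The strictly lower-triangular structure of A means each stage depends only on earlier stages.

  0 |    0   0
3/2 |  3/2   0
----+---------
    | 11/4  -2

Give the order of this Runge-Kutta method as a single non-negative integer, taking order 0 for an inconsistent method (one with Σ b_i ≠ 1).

b = (11/4, -2)
c = (0, 3/2)
Σ b_i: 11/4·1 + (-2)·1 = 3/4 ≠ 1 ⇒ order 0.

0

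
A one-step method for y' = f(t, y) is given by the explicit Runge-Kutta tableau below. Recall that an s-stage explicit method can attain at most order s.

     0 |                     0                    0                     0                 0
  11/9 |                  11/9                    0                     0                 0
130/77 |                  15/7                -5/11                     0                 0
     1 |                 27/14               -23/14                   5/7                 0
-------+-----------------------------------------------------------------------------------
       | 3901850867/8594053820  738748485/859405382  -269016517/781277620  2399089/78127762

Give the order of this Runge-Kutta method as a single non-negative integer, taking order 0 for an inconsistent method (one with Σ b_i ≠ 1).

3

b = (3901850867/8594053820, 738748485/859405382, -269016517/781277620, 2399089/78127762)
c = (0, 11/9, 130/77, 1)
Ac = (0, 0, -5/9, -7781/9702)
Σ b_i: 3901850867/8594053820·1 + 738748485/859405382·1 + (-269016517/781277620)·1 + 2399089/78127762·1 = 1 ✓
b·c: 738748485/859405382·11/9 + (-269016517/781277620)·130/77 + 2399089/78127762·1 = 1/2 ✓
b·c²: 738748485/859405382·121/81 + (-269016517/781277620)·16900/5929 + 2399089/78127762·1 = 1/3 ✓
b·Ac: (-269016517/781277620)·(-5/9) + 2399089/78127762·(-7781/9702) = 1/6 ✓
b·c³: 738748485/859405382·1331/729 + (-269016517/781277620)·2197000/456533 + 2399089/78127762·1 = -4618721617/81213808599 ≠ 1/4 ⇒ order 3.
b·(c∘Ac): (-269016517/781277620)·(-650/693) + 2399089/78127762·(-7781/9702) = 419550499/1406299716 ≠ 1/8
b·Ac²: (-269016517/781277620)·(-55/81) + 2399089/78127762·(-2811407/6723486) = 35890569557/162427617198 ≠ 1/12
b·A²c: 2399089/78127762·(-25/63) = -8568175/703149858 ≠ 1/24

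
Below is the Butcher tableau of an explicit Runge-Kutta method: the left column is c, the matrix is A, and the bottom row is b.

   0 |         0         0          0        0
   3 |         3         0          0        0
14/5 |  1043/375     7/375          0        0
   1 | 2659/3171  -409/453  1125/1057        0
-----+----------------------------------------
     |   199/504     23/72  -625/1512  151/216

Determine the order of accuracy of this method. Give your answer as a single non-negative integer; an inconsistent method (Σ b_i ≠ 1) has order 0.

b = (199/504, 23/72, -625/1512, 151/216)
c = (0, 3, 14/5, 1)
Ac = (0, 0, 7/125, 41/151)
Σ b_i: 199/504·1 + 23/72·1 + (-625/1512)·1 + 151/216·1 = 1 ✓
b·c: 23/72·3 + (-625/1512)·14/5 + 151/216·1 = 1/2 ✓
b·c²: 23/72·9 + (-625/1512)·196/25 + 151/216·1 = 1/3 ✓
b·Ac: (-625/1512)·7/125 + 151/216·41/151 = 1/6 ✓
b·c³: 23/72·27 + (-625/1512)·2744/125 + 151/216·1 = 1/4 ✓
b·(c∘Ac): (-625/1512)·98/625 + 151/216·41/151 = 1/8 ✓
b·Ac²: (-625/1512)·21/125 + 151/216·33/151 = 1/12 ✓
b·A²c: 151/216·9/151 = 1/24 ✓; 4 stages ⇒ order 4.

4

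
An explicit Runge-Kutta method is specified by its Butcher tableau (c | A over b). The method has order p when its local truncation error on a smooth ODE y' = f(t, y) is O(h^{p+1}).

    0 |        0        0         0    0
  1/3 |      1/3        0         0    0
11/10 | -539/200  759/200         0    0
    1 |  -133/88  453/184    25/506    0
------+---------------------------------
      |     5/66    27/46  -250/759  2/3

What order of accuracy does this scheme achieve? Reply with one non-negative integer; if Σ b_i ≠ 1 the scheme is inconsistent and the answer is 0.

4

b = (5/66, 27/46, -250/759, 2/3)
c = (0, 1/3, 11/10, 1)
Ac = (0, 0, 253/200, 7/8)
Σ b_i: 5/66·1 + 27/46·1 + (-250/759)·1 + 2/3·1 = 1 ✓
b·c: 27/46·1/3 + (-250/759)·11/10 + 2/3·1 = 1/2 ✓
b·c²: 27/46·1/9 + (-250/759)·121/100 + 2/3·1 = 1/3 ✓
b·Ac: (-250/759)·253/200 + 2/3·7/8 = 1/6 ✓
b·c³: 27/46·1/27 + (-250/759)·1331/1000 + 2/3·1 = 1/4 ✓
b·(c∘Ac): (-250/759)·2783/2000 + 2/3·7/8 = 1/8 ✓
b·Ac²: (-250/759)·253/600 + 2/3·1/3 = 1/12 ✓
b·A²c: 2/3·1/16 = 1/24 ✓; 4 stages ⇒ order 4.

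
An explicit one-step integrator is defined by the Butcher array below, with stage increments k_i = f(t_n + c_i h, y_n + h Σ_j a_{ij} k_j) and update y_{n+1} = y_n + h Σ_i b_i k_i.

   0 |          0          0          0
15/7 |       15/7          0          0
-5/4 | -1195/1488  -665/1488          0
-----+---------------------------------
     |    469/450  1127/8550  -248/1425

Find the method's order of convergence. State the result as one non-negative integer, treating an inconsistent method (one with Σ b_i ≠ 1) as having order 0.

b = (469/450, 1127/8550, -248/1425)
c = (0, 15/7, -5/4)
Ac = (0, 0, -475/496)
Σ b_i: 469/450·1 + 1127/8550·1 + (-248/1425)·1 = 1 ✓
b·c: 1127/8550·15/7 + (-248/1425)·(-5/4) = 1/2 ✓
b·c²: 1127/8550·225/49 + (-248/1425)·25/16 = 1/3 ✓
b·Ac: (-248/1425)·(-475/496) = 1/6 ✓; 3 stages ⇒ order 3.

3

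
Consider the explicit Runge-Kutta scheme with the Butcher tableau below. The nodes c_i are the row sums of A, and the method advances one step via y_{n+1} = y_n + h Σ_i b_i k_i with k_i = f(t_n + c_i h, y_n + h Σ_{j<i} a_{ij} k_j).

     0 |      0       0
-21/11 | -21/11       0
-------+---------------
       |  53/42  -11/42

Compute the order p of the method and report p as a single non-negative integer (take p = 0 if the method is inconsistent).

b = (53/42, -11/42)
c = (0, -21/11)
Σ b_i: 53/42·1 + (-11/42)·1 = 1 ✓
b·c: (-11/42)·(-21/11) = 1/2 ✓; 2 stages ⇒ order 2.

2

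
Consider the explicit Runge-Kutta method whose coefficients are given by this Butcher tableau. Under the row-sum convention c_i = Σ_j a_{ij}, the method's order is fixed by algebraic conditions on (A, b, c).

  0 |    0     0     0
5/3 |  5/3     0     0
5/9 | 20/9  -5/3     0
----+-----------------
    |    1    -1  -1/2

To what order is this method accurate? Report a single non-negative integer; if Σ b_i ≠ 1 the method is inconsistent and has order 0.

0

b = (1, -1, -1/2)
c = (0, 5/3, 5/9)
Ac = (0, 0, -25/9)
Σ b_i: 1·1 + (-1)·1 + (-1/2)·1 = -1/2 ≠ 1 ⇒ order 0.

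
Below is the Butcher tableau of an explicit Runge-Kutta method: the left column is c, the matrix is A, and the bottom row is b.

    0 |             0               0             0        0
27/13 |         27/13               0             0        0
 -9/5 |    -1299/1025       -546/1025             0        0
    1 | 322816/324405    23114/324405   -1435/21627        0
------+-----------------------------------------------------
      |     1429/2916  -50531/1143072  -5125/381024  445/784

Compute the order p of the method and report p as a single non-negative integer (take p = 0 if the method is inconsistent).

b = (1429/2916, -50531/1143072, -5125/381024, 445/784)
c = (0, 27/13, -9/5, 1)
Ac = (0, 0, -1134/1025, 119/445)
Σ b_i: 1429/2916·1 + (-50531/1143072)·1 + (-5125/381024)·1 + 445/784·1 = 1 ✓
b·c: (-50531/1143072)·27/13 + (-5125/381024)·(-9/5) + 445/784·1 = 1/2 ✓
b·c²: (-50531/1143072)·729/169 + (-5125/381024)·81/25 + 445/784·1 = 1/3 ✓
b·Ac: (-5125/381024)·(-1134/1025) + 445/784·119/445 = 1/6 ✓
b·c³: (-50531/1143072)·19683/2197 + (-5125/381024)·(-729/125) + 445/784·1 = 1/4 ✓
b·(c∘Ac): (-5125/381024)·10206/5125 + 445/784·119/445 = 1/8 ✓
b·Ac²: (-5125/381024)·(-30618/13325) + 445/784·1603/17355 = 1/12 ✓
b·A²c: 445/784·98/1335 = 1/24 ✓; 4 stages ⇒ order 4.

4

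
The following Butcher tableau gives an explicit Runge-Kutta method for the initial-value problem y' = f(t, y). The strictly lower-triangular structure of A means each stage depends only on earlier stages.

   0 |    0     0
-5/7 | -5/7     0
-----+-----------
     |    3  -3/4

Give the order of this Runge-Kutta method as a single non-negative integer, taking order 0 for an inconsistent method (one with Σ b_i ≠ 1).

0

b = (3, -3/4)
c = (0, -5/7)
Σ b_i: 3·1 + (-3/4)·1 = 9/4 ≠ 1 ⇒ order 0.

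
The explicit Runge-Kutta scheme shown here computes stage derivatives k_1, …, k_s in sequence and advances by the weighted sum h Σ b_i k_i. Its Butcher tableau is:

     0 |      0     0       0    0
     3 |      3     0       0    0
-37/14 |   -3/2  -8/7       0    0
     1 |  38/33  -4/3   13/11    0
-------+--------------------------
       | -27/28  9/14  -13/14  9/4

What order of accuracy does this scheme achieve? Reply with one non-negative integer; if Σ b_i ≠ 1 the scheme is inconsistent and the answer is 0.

1

b = (-27/28, 9/14, -13/14, 9/4)
c = (0, 3, -37/14, 1)
Ac = (0, 0, -24/7, -1097/154)
Σ b_i: (-27/28)·1 + 9/14·1 + (-13/14)·1 + 9/4·1 = 1 ✓
b·c: 9/14·3 + (-13/14)·(-37/14) + 9/4·1 = 325/49 ≠ 1/2 ⇒ order 1.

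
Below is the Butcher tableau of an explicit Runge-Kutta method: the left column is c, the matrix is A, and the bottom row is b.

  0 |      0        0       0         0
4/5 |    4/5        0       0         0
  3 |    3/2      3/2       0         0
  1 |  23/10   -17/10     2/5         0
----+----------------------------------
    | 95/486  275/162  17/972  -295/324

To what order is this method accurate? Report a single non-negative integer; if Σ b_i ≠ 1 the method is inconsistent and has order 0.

3

b = (95/486, 275/162, 17/972, -295/324)
c = (0, 4/5, 3, 1)
Ac = (0, 0, 6/5, -4/25)
Σ b_i: 95/486·1 + 275/162·1 + 17/972·1 + (-295/324)·1 = 1 ✓
b·c: 275/162·4/5 + 17/972·3 + (-295/324)·1 = 1/2 ✓
b·c²: 275/162·16/25 + 17/972·9 + (-295/324)·1 = 1/3 ✓
b·Ac: 17/972·6/5 + (-295/324)·(-4/25) = 1/6 ✓
b·c³: 275/162·64/125 + 17/972·27 + (-295/324)·1 = 349/810 ≠ 1/4 ⇒ order 3.
b·(c∘Ac): 17/972·18/5 + (-295/324)·(-4/25) = 169/810 ≠ 1/8
b·Ac²: 17/972·24/25 + (-295/324)·314/125 = -613/270 ≠ 1/12
b·A²c: (-295/324)·12/25 = -59/135 ≠ 1/24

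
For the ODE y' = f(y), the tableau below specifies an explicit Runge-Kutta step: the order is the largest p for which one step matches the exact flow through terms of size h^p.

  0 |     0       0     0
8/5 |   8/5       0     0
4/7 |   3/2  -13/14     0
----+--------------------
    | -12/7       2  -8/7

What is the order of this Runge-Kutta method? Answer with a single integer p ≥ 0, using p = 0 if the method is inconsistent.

b = (-12/7, 2, -8/7)
c = (0, 8/5, 4/7)
Ac = (0, 0, -52/35)
Σ b_i: (-12/7)·1 + 2·1 + (-8/7)·1 = -6/7 ≠ 1 ⇒ order 0.

0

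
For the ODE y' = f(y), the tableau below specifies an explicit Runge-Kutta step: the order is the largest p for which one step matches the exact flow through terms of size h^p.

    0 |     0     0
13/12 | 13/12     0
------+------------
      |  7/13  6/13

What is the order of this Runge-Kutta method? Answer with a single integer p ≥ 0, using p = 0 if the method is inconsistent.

2

b = (7/13, 6/13)
c = (0, 13/12)
Σ b_i: 7/13·1 + 6/13·1 = 1 ✓
b·c: 6/13·13/12 = 1/2 ✓; 2 stages ⇒ order 2.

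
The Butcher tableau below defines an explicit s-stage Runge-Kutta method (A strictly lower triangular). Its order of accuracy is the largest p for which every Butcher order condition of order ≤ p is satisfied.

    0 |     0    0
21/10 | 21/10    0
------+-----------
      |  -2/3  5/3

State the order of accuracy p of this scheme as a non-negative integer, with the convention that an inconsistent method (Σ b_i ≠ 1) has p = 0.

1

b = (-2/3, 5/3)
c = (0, 21/10)
Σ b_i: (-2/3)·1 + 5/3·1 = 1 ✓
b·c: 5/3·21/10 = 7/2 ≠ 1/2 ⇒ order 1.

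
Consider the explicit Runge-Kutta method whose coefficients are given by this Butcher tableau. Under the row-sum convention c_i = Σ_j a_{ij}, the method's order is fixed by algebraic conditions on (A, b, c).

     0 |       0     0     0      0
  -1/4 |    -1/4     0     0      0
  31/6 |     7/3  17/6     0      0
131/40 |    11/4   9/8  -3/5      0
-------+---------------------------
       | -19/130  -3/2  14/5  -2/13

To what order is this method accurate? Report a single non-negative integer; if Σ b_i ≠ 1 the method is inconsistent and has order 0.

1

b = (-19/130, -3/2, 14/5, -2/13)
c = (0, -1/4, 31/6, 131/40)
Ac = (0, 0, -17/24, -541/160)
Σ b_i: (-19/130)·1 + (-3/2)·1 + 14/5·1 + (-2/13)·1 = 1 ✓
b·c: (-3/2)·(-1/4) + 14/5·31/6 + (-2/13)·131/40 = 22367/1560 ≠ 1/2 ⇒ order 1.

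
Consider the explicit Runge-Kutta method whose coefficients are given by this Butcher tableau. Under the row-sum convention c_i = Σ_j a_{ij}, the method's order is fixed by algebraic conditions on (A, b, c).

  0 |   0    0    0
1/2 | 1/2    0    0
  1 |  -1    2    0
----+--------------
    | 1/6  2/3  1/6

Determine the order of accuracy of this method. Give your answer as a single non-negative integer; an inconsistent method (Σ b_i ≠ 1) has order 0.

3

b = (1/6, 2/3, 1/6)
c = (0, 1/2, 1)
Ac = (0, 0, 1)
Σ b_i: 1/6·1 + 2/3·1 + 1/6·1 = 1 ✓
b·c: 2/3·1/2 + 1/6·1 = 1/2 ✓
b·c²: 2/3·1/4 + 1/6·1 = 1/3 ✓
b·Ac: 1/6·1 = 1/6 ✓; 3 stages ⇒ order 3.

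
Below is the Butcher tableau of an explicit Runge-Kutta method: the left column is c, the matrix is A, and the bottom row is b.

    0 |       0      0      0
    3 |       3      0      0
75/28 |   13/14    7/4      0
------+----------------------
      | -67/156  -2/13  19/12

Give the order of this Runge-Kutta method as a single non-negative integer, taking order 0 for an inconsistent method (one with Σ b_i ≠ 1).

1

b = (-67/156, -2/13, 19/12)
c = (0, 3, 75/28)
Ac = (0, 0, 21/4)
Σ b_i: (-67/156)·1 + (-2/13)·1 + 19/12·1 = 1 ✓
b·c: (-2/13)·3 + 19/12·75/28 = 5503/1456 ≠ 1/2 ⇒ order 1.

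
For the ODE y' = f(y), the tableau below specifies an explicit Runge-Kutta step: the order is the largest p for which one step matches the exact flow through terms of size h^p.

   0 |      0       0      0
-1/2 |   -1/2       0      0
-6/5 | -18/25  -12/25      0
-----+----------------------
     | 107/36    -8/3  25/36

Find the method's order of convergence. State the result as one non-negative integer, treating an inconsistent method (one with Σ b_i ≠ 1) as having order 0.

b = (107/36, -8/3, 25/36)
c = (0, -1/2, -6/5)
Ac = (0, 0, 6/25)
Σ b_i: 107/36·1 + (-8/3)·1 + 25/36·1 = 1 ✓
b·c: (-8/3)·(-1/2) + 25/36·(-6/5) = 1/2 ✓
b·c²: (-8/3)·1/4 + 25/36·36/25 = 1/3 ✓
b·Ac: 25/36·6/25 = 1/6 ✓; 3 stages ⇒ order 3.

3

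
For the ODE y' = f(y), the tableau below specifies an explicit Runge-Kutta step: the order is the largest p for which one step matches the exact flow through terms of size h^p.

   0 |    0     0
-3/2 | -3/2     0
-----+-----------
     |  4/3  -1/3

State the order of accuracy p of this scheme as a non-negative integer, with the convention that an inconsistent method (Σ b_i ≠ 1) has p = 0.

2

b = (4/3, -1/3)
c = (0, -3/2)
Σ b_i: 4/3·1 + (-1/3)·1 = 1 ✓
b·c: (-1/3)·(-3/2) = 1/2 ✓; 2 stages ⇒ order 2.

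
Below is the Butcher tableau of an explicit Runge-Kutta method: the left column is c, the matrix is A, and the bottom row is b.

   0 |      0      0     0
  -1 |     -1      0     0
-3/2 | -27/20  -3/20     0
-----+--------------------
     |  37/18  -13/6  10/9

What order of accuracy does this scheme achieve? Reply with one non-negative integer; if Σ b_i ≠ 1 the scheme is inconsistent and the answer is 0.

b = (37/18, -13/6, 10/9)
c = (0, -1, -3/2)
Ac = (0, 0, 3/20)
Σ b_i: 37/18·1 + (-13/6)·1 + 10/9·1 = 1 ✓
b·c: (-13/6)·(-1) + 10/9·(-3/2) = 1/2 ✓
b·c²: (-13/6)·1 + 10/9·9/4 = 1/3 ✓
b·Ac: 10/9·3/20 = 1/6 ✓; 3 stages ⇒ order 3.

3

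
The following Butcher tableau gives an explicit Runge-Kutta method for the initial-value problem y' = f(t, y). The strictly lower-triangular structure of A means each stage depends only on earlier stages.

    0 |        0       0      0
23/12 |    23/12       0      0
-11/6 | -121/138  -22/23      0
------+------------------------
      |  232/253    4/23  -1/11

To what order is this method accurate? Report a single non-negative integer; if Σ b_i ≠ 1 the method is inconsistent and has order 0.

b = (232/253, 4/23, -1/11)
c = (0, 23/12, -11/6)
Ac = (0, 0, -11/6)
Σ b_i: 232/253·1 + 4/23·1 + (-1/11)·1 = 1 ✓
b·c: 4/23·23/12 + (-1/11)·(-11/6) = 1/2 ✓
b·c²: 4/23·529/144 + (-1/11)·121/36 = 1/3 ✓
b·Ac: (-1/11)·(-11/6) = 1/6 ✓; 3 stages ⇒ order 3.

3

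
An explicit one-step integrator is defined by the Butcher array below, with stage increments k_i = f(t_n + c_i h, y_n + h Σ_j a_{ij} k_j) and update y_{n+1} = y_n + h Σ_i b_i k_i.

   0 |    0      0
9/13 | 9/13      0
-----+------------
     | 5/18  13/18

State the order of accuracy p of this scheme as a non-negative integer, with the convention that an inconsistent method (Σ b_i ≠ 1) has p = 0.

b = (5/18, 13/18)
c = (0, 9/13)
Σ b_i: 5/18·1 + 13/18·1 = 1 ✓
b·c: 13/18·9/13 = 1/2 ✓; 2 stages ⇒ order 2.

2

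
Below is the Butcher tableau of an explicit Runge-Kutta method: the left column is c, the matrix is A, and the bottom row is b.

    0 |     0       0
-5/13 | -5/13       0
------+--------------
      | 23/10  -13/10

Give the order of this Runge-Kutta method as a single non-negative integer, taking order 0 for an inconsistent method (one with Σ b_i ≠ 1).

2

b = (23/10, -13/10)
c = (0, -5/13)
Σ b_i: 23/10·1 + (-13/10)·1 = 1 ✓
b·c: (-13/10)·(-5/13) = 1/2 ✓; 2 stages ⇒ order 2.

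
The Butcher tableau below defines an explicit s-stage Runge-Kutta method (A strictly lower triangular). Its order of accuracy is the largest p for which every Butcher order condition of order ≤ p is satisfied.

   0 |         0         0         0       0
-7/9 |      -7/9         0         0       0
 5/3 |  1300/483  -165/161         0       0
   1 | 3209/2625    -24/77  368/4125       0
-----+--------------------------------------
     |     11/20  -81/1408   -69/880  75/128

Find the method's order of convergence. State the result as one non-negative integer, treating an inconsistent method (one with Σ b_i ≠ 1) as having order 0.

4

b = (11/20, -81/1408, -69/880, 75/128)
c = (0, -7/9, 5/3, 1)
Ac = (0, 0, 55/69, 88/225)
Σ b_i: 11/20·1 + (-81/1408)·1 + (-69/880)·1 + 75/128·1 = 1 ✓
b·c: (-81/1408)·(-7/9) + (-69/880)·5/3 + 75/128·1 = 1/2 ✓
b·c²: (-81/1408)·49/81 + (-69/880)·25/9 + 75/128·1 = 1/3 ✓
b·Ac: (-69/880)·55/69 + 75/128·88/225 = 1/6 ✓
b·c³: (-81/1408)·(-343/729) + (-69/880)·125/27 + 75/128·1 = 1/4 ✓
b·(c∘Ac): (-69/880)·275/207 + 75/128·88/225 = 1/8 ✓
b·Ac²: (-69/880)·(-385/621) + 75/128·8/135 = 1/12 ✓
b·A²c: 75/128·16/225 = 1/24 ✓; 4 stages ⇒ order 4.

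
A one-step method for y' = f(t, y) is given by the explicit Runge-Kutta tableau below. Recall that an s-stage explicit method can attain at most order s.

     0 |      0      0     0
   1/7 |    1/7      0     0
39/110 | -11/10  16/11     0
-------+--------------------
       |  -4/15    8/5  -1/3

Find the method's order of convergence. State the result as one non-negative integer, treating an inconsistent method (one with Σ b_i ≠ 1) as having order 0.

1

b = (-4/15, 8/5, -1/3)
c = (0, 1/7, 39/110)
Ac = (0, 0, 16/77)
Σ b_i: (-4/15)·1 + 8/5·1 + (-1/3)·1 = 1 ✓
b·c: 8/5·1/7 + (-1/3)·39/110 = 17/154 ≠ 1/2 ⇒ order 1.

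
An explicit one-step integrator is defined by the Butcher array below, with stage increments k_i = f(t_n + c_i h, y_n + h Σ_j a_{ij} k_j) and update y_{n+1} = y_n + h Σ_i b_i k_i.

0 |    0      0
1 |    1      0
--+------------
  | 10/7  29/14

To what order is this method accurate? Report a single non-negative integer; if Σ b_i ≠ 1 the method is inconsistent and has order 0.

0

b = (10/7, 29/14)
c = (0, 1)
Σ b_i: 10/7·1 + 29/14·1 = 7/2 ≠ 1 ⇒ order 0.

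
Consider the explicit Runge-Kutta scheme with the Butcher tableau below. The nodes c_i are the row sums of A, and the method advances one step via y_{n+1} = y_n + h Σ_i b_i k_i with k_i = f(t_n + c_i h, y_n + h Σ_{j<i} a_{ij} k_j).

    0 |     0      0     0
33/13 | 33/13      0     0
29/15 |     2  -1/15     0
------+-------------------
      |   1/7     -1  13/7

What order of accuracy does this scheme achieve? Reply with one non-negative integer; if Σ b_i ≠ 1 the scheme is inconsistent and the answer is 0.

1

b = (1/7, -1, 13/7)
c = (0, 33/13, 29/15)
Ac = (0, 0, -11/65)
Σ b_i: 1/7·1 + (-1)·1 + 13/7·1 = 1 ✓
b·c: (-1)·33/13 + 13/7·29/15 = 1436/1365 ≠ 1/2 ⇒ order 1.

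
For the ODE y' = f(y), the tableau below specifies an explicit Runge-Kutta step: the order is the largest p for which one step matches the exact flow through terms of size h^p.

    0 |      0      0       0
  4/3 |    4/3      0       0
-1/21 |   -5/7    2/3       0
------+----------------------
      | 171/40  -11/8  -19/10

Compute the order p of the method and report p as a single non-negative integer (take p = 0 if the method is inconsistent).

1

b = (171/40, -11/8, -19/10)
c = (0, 4/3, -1/21)
Ac = (0, 0, 8/9)
Σ b_i: 171/40·1 + (-11/8)·1 + (-19/10)·1 = 1 ✓
b·c: (-11/8)·4/3 + (-19/10)·(-1/21) = -61/35 ≠ 1/2 ⇒ order 1.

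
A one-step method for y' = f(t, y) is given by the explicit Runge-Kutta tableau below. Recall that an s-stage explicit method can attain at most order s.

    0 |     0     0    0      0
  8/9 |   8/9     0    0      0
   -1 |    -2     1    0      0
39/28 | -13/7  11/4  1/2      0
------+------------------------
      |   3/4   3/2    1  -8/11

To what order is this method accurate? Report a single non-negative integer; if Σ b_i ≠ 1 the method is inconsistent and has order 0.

0

b = (3/4, 3/2, 1, -8/11)
c = (0, 8/9, -1, 39/28)
Ac = (0, 0, 8/9, 35/18)
Σ b_i: 3/4·1 + 3/2·1 + 1·1 + (-8/11)·1 = 111/44 ≠ 1 ⇒ order 0.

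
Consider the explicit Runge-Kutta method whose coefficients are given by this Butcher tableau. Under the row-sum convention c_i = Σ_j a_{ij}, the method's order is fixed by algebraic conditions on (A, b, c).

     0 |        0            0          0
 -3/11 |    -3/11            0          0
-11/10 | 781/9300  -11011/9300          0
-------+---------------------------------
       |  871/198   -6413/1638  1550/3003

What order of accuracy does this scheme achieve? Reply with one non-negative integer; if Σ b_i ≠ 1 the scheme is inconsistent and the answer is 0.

b = (871/198, -6413/1638, 1550/3003)
c = (0, -3/11, -11/10)
Ac = (0, 0, 1001/3100)
Σ b_i: 871/198·1 + (-6413/1638)·1 + 1550/3003·1 = 1 ✓
b·c: (-6413/1638)·(-3/11) + 1550/3003·(-11/10) = 1/2 ✓
b·c²: (-6413/1638)·9/121 + 1550/3003·121/100 = 1/3 ✓
b·Ac: 1550/3003·1001/3100 = 1/6 ✓; 3 stages ⇒ order 3.

3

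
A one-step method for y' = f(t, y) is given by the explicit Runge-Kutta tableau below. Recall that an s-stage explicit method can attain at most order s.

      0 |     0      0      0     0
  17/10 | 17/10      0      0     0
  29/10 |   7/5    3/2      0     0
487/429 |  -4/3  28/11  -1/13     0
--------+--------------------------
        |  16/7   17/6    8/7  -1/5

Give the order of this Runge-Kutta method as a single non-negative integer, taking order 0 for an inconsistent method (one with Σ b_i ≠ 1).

0

b = (16/7, 17/6, 8/7, -1/5)
c = (0, 17/10, 29/10, 487/429)
Ac = (0, 0, 51/20, 5869/1430)
Σ b_i: 16/7·1 + 17/6·1 + 8/7·1 + (-1/5)·1 = 1273/210 ≠ 1 ⇒ order 0.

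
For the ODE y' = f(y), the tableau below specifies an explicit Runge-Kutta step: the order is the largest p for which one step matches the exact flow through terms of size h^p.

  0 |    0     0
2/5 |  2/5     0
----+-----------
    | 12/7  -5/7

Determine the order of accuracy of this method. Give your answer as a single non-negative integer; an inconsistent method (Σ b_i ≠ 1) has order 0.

b = (12/7, -5/7)
c = (0, 2/5)
Σ b_i: 12/7·1 + (-5/7)·1 = 1 ✓
b·c: (-5/7)·2/5 = -2/7 ≠ 1/2 ⇒ order 1.

1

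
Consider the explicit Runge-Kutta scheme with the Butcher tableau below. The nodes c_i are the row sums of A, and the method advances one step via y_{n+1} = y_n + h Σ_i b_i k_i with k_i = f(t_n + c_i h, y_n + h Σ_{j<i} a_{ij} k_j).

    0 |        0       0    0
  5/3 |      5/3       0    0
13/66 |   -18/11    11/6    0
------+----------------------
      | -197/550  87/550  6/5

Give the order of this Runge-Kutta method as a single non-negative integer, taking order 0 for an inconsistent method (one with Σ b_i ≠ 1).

2

b = (-197/550, 87/550, 6/5)
c = (0, 5/3, 13/66)
Ac = (0, 0, 55/18)
Σ b_i: (-197/550)·1 + 87/550·1 + 6/5·1 = 1 ✓
b·c: 87/550·5/3 + 6/5·13/66 = 1/2 ✓
b·c²: 87/550·25/9 + 6/5·169/4356 = 294/605 ≠ 1/3 ⇒ order 2.
b·Ac: 6/5·55/18 = 11/3 ≠ 1/6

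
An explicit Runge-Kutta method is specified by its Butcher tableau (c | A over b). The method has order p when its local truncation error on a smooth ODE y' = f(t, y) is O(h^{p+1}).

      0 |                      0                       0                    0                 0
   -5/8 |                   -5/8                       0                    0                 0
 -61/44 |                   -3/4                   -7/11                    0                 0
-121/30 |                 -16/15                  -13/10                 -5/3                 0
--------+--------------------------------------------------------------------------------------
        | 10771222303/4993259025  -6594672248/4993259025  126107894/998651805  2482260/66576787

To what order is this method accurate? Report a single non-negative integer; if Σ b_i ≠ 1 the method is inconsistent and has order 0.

3

b = (10771222303/4993259025, -6594672248/4993259025, 126107894/998651805, 2482260/66576787)
c = (0, -5/8, -61/44, -121/30)
Ac = (0, 0, 35/88, 1649/528)
Σ b_i: 10771222303/4993259025·1 + (-6594672248/4993259025)·1 + 126107894/998651805·1 + 2482260/66576787·1 = 1 ✓
b·c: (-6594672248/4993259025)·(-5/8) + 126107894/998651805·(-61/44) + 2482260/66576787·(-121/30) = 1/2 ✓
b·c²: (-6594672248/4993259025)·25/64 + 126107894/998651805·3721/1936 + 2482260/66576787·14641/900 = 1/3 ✓
b·Ac: 126107894/998651805·35/88 + 2482260/66576787·1649/528 = 1/6 ✓
b·c³: (-6594672248/4993259025)·(-125/512) + 126107894/998651805·(-226981/85184) + 2482260/66576787·(-1771561/27000) = -25946583807247/10545763060800 ≠ 1/4 ⇒ order 3.
b·(c∘Ac): 126107894/998651805·(-2135/3872) + 2482260/66576787·(-18139/1440) = -574456609/1065228592 ≠ 1/8
b·Ac²: 126107894/998651805·(-175/704) + 2482260/66576787·(-172435/46464) = -5967404335/35152543536 ≠ 1/12
b·A²c: 2482260/66576787·(-175/264) = -3290875/133153574 ≠ 1/24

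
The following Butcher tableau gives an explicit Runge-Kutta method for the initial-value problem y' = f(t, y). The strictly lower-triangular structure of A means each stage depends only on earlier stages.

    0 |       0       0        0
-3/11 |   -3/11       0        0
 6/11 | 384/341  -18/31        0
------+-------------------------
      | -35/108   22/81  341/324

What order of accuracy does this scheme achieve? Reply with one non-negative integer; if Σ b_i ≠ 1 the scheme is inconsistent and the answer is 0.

b = (-35/108, 22/81, 341/324)
c = (0, -3/11, 6/11)
Ac = (0, 0, 54/341)
Σ b_i: (-35/108)·1 + 22/81·1 + 341/324·1 = 1 ✓
b·c: 22/81·(-3/11) + 341/324·6/11 = 1/2 ✓
b·c²: 22/81·9/121 + 341/324·36/121 = 1/3 ✓
b·Ac: 341/324·54/341 = 1/6 ✓; 3 stages ⇒ order 3.

3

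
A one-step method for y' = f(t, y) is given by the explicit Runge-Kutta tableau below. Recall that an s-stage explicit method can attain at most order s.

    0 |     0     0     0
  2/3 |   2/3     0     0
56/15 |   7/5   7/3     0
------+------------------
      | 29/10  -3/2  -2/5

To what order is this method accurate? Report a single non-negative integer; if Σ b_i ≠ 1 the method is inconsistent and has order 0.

1

b = (29/10, -3/2, -2/5)
c = (0, 2/3, 56/15)
Ac = (0, 0, 14/9)
Σ b_i: 29/10·1 + (-3/2)·1 + (-2/5)·1 = 1 ✓
b·c: (-3/2)·2/3 + (-2/5)·56/15 = -187/75 ≠ 1/2 ⇒ order 1.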